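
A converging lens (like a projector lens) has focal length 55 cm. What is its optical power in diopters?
P = 1/f = 1.818 D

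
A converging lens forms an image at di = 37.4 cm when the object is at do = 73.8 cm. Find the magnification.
M = −di/do = -0.5068 (inverted image)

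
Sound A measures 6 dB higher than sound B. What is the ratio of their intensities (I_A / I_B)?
I_A/I_B = 10^(Δβ/10) = 3.981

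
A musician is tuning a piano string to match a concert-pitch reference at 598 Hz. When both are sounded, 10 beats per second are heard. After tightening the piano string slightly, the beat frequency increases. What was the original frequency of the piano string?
608 Hz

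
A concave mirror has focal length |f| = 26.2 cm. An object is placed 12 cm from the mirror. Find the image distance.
f = +26.2 cm (concave); 1/di = 1/f − 1/do → di = -22.14 cm (virtual image, behind mirror)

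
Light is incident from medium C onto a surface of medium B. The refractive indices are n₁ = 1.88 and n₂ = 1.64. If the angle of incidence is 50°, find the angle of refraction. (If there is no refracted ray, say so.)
sin θ₂ = (n₁/n₂)·sin θ₁ = 0.8781 → θ₂ = 61.42°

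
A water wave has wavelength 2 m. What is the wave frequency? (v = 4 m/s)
f = v/λ = 2 Hz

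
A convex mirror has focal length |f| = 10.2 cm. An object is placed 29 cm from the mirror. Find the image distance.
f = −10.2 cm (convex); 1/di = 1/f − 1/do → di = -7.546 cm (virtual image, behind mirror)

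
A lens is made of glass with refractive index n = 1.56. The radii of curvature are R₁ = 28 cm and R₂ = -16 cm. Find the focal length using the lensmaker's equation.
1/f = (n − 1)(1/R₁ − 1/R₂) → f = 18.18 cm (converging lens)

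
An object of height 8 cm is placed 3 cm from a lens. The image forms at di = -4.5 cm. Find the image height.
hi = (-di/do) × ho = 12 cm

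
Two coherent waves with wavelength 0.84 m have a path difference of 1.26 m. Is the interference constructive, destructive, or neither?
destructive — path difference = 1.5λ, an odd multiple of λ/2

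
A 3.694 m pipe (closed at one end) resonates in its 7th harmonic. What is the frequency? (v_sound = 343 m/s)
fₙ = nv/(4L) = 162.5 Hz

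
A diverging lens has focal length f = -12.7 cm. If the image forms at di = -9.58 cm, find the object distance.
1/do = 1/f − 1/di → do = 39 cm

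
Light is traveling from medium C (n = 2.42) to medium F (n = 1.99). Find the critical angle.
θc = arcsin(n₂/n₁) = 55.32°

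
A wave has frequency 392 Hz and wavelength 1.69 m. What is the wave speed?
v = fλ = 662.5 m/s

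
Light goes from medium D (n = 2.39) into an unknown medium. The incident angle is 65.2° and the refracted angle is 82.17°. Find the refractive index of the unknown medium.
n₂ = n₁·sin θ₁ / sin θ₂ = 2.19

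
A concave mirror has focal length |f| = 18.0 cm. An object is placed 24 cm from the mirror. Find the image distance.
f = +18.0 cm (concave); 1/di = 1/f − 1/do → di = 72 cm (real image, in front of mirror)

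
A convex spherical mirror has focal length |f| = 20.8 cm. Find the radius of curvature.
R = 2|f| = 41.6 cm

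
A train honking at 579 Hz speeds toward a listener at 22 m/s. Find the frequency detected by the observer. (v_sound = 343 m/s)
f_obs = f·v/(v − v_s) = 618.7 Hz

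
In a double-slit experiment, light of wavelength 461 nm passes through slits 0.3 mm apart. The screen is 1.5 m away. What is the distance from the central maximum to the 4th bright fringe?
y = mλL/d = 9.22 mm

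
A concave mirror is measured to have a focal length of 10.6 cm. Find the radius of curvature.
R = 2|f| = 21.2 cm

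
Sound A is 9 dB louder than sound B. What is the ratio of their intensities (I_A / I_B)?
I_A/I_B = 10^(Δβ/10) = 7.943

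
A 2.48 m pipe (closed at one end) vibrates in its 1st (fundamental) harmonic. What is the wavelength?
λₙ = 4L/n = 9.92 m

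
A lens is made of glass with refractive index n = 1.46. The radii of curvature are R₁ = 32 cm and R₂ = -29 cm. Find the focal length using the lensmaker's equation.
1/f = (n − 1)(1/R₁ − 1/R₂) → f = 33.07 cm (converging lens)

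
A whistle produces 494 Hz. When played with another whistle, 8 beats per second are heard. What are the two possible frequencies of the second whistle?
f₂ = 494 ± 8 Hz → 502 Hz or 486 Hz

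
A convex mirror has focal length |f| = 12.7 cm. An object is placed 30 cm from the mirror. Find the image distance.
f = −12.7 cm (convex); 1/di = 1/f − 1/do → di = -8.923 cm (virtual image, behind mirror)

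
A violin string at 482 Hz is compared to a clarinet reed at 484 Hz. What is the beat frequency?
2 Hz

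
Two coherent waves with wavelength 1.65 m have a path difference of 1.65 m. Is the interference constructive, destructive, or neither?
constructive — path difference = 1λ, a whole number of wavelengths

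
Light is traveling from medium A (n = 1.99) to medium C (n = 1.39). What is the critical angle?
θc = arcsin(n₂/n₁) = 44.31°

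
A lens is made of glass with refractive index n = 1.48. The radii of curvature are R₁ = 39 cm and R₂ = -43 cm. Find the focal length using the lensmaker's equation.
1/f = (n − 1)(1/R₁ − 1/R₂) → f = 42.61 cm (converging lens)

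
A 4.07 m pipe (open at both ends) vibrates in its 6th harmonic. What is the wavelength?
λₙ = 2L/n = 1.357 m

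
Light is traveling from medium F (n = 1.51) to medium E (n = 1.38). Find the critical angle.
θc = arcsin(n₂/n₁) = 66.05°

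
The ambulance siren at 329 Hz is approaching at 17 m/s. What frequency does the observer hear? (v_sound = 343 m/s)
f_obs = f·v/(v − v_s) = 346.2 Hz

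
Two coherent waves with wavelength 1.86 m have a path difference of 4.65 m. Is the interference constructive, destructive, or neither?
destructive — path difference = 2.5λ, an odd multiple of λ/2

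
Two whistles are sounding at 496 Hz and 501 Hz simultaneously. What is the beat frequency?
5 Hz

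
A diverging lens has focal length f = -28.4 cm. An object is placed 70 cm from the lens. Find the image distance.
1/di = 1/f − 1/do → di = -20.2 cm (virtual image)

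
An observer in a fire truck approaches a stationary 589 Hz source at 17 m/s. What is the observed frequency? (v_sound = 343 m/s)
f_obs = f·(v + v_o)/v = 618.2 Hz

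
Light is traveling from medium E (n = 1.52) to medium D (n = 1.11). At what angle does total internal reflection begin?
θc = arcsin(n₂/n₁) = 46.91°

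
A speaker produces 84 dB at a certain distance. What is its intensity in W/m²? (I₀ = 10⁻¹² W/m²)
I = I₀·10^(β/10) = 2.51 × 10⁻⁴ W/m²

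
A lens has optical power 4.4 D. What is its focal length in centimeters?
f = 1/P = 22.73 cm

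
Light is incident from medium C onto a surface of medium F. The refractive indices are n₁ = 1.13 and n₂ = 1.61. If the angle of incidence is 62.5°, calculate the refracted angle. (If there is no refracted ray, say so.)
sin θ₂ = (n₁/n₂)·sin θ₁ = 0.6226 → θ₂ = 38.5°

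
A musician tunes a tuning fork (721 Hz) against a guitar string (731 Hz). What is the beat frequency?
10 Hz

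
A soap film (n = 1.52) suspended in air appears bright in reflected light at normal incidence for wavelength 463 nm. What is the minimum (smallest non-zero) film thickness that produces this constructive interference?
2nt = (m − ½)λ with m = 1 → t = (m − ½)λ/(2n) = 76.15 nm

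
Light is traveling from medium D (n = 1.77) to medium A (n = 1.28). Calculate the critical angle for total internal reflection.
θc = arcsin(n₂/n₁) = 46.32°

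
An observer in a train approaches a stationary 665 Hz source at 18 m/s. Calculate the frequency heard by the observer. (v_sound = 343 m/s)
f_obs = f·(v + v_o)/v = 699.9 Hz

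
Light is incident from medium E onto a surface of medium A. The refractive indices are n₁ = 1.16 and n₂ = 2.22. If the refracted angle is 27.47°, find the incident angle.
sin θ₁ = (n₂/n₁)·sin θ₂ → θ₁ = 61.98°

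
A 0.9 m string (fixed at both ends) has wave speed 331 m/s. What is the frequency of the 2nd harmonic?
fₙ = nv/(2L) = 367.8 Hz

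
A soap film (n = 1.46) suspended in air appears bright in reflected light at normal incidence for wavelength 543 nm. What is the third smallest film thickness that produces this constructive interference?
2nt = (m − ½)λ with m = 3 → t = (m − ½)λ/(2n) = 464.9 nm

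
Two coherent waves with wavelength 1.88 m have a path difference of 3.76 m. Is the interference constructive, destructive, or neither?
constructive — path difference = 2λ, a whole number of wavelengths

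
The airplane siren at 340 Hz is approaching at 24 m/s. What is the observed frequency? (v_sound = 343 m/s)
f_obs = f·v/(v − v_s) = 365.6 Hz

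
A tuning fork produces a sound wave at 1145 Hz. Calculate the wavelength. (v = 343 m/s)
λ = v/f = 0.2996 m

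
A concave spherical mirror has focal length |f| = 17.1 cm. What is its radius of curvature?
R = 2|f| = 34.2 cm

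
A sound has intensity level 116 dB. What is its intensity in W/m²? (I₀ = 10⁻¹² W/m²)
I = I₀·10^(β/10) = 3.98 × 10⁻¹ W/m²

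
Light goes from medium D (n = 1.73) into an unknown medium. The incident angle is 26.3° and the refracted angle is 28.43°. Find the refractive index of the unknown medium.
n₂ = n₁·sin θ₁ / sin θ₂ = 1.61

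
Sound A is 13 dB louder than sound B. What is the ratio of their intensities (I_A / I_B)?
I_A/I_B = 10^(Δβ/10) = 19.95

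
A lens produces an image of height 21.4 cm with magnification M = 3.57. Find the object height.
ho = |hi|/|M| = 5.994 cm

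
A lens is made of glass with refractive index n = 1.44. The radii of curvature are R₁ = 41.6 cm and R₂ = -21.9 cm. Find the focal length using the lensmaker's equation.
1/f = (n − 1)(1/R₁ − 1/R₂) → f = 32.61 cm (converging lens)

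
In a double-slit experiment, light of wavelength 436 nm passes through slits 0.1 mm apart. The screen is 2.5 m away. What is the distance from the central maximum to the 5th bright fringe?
y = mλL/d = 54.5 mm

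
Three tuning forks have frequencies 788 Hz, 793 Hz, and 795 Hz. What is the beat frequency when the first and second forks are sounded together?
5 Hz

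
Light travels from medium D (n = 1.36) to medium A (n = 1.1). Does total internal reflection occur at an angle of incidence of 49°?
θc = arcsin(n₂/n₁) = 53.98°; 49° < θc, so no — the ray refracts.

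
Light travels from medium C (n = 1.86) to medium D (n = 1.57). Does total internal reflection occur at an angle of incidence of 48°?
θc = arcsin(n₂/n₁) = 57.57°; 48° < θc, so no — the ray refracts.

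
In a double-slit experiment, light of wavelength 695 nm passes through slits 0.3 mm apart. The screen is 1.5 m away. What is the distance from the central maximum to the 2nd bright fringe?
y = mλL/d = 6.95 mm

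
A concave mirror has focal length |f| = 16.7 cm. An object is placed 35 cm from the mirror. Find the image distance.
f = +16.7 cm (concave); 1/di = 1/f − 1/do → di = 31.94 cm (real image, in front of mirror)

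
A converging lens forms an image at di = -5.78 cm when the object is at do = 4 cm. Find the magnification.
M = −di/do = 1.445 (upright image)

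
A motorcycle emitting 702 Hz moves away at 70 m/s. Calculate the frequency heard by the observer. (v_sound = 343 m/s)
f_obs = f·v/(v + v_s) = 583 Hz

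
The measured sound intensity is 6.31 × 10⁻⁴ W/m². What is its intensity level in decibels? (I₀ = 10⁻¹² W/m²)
β = 10·log₁₀(I/I₀) = 88 dB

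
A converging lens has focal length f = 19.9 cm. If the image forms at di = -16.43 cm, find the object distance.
1/do = 1/f − 1/di → do = 9 cm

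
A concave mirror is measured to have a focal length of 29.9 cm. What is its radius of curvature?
R = 2|f| = 59.8 cm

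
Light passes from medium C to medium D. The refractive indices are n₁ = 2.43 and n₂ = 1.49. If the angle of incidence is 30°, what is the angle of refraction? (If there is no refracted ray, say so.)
sin θ₂ = (n₁/n₂)·sin θ₁ = 0.8154 → θ₂ = 54.63°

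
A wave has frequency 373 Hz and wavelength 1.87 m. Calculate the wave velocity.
v = fλ = 697.5 m/s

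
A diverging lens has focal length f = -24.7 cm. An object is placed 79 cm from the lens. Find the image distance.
1/di = 1/f − 1/do → di = -18.82 cm (virtual image)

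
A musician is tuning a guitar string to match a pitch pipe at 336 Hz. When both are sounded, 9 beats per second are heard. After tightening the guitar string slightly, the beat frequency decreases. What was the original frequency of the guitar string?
327 Hz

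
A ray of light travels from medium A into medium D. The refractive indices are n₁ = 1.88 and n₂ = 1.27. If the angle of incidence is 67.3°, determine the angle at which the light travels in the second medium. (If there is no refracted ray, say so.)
sin θ₂ = (n₁/n₂)·sin θ₁ = 1.366 > 1, so there is no refracted ray — the light undergoes total internal reflection.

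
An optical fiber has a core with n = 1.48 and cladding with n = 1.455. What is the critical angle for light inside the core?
θc = arcsin(n_cladding/n_core) = 79.45°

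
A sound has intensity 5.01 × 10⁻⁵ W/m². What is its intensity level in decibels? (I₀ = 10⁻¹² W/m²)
β = 10·log₁₀(I/I₀) = 77 dB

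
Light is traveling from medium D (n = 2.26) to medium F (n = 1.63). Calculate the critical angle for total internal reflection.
θc = arcsin(n₂/n₁) = 46.16°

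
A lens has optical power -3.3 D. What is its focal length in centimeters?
f = 1/P = -30.3 cm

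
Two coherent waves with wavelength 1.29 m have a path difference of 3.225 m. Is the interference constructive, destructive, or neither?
destructive — path difference = 2.5λ, an odd multiple of λ/2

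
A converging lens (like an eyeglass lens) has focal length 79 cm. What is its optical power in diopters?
P = 1/f = 1.266 D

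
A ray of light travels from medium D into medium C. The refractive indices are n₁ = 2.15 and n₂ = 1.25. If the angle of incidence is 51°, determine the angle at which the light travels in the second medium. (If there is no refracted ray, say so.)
sin θ₂ = (n₁/n₂)·sin θ₁ = 1.337 > 1, so there is no refracted ray — the light undergoes total internal reflection.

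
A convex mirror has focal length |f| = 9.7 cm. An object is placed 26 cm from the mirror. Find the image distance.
f = −9.7 cm (convex); 1/di = 1/f − 1/do → di = -7.064 cm (virtual image, behind mirror)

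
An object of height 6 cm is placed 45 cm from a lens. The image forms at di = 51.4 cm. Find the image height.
hi = (-di/do) × ho = -6.853 cm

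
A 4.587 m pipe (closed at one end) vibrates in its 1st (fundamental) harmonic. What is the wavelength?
λₙ = 4L/n = 18.35 m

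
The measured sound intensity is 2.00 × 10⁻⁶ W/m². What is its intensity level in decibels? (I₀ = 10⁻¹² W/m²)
β = 10·log₁₀(I/I₀) = 63.01 dB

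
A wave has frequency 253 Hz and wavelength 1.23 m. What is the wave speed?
v = fλ = 311.2 m/s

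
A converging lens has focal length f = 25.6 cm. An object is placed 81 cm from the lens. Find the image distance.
1/di = 1/f − 1/do → di = 37.43 cm (real image)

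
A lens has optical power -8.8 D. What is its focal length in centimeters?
f = 1/P = -11.36 cm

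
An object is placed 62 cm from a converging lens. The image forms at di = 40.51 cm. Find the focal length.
1/f = 1/do + 1/di → f = 24.5 cm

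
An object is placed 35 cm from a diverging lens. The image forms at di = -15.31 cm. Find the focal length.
1/f = 1/do + 1/di → f = -27.21 cm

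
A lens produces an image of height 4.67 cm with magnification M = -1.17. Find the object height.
ho = |hi|/|M| = 3.991 cm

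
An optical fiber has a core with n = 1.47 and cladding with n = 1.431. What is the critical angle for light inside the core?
θc = arcsin(n_cladding/n_core) = 76.77°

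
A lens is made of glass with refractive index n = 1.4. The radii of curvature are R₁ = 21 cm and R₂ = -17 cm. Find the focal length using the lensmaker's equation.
1/f = (n − 1)(1/R₁ − 1/R₂) → f = 23.49 cm (converging lens)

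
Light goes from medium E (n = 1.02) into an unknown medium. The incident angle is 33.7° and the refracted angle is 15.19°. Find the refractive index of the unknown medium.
n₂ = n₁·sin θ₁ / sin θ₂ = 2.16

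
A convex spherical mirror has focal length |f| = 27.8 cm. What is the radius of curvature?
R = 2|f| = 55.6 cm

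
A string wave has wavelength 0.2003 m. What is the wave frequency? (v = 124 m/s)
f = v/λ = 619.1 Hz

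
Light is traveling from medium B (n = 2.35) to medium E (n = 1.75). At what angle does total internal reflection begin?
θc = arcsin(n₂/n₁) = 48.13°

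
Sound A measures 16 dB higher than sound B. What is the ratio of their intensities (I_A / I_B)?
I_A/I_B = 10^(Δβ/10) = 39.81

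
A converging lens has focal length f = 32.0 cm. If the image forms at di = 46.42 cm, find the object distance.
1/do = 1/f − 1/di → do = 103 cm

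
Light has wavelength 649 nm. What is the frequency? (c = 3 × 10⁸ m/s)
f = c/λ = 4.622 × 10¹⁴ Hz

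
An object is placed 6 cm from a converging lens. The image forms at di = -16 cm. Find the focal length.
1/f = 1/do + 1/di → f = 9.6 cm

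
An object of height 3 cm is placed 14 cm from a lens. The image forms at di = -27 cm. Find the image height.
hi = (-di/do) × ho = 5.786 cm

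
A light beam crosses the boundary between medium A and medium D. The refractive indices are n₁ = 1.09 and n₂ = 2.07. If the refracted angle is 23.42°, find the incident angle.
sin θ₁ = (n₂/n₁)·sin θ₂ → θ₁ = 49.01°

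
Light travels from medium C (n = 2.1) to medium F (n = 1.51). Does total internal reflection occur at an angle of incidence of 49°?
θc = arcsin(n₂/n₁) = 45.98°; 49° > θc, so yes — total internal reflection.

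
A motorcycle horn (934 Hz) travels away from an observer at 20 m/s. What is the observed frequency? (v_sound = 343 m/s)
f_obs = f·v/(v + v_s) = 882.5 Hz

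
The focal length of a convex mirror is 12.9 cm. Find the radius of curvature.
R = 2|f| = 25.8 cm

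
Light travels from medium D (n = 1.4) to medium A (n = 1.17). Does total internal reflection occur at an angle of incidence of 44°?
θc = arcsin(n₂/n₁) = 56.69°; 44° < θc, so no — the ray refracts.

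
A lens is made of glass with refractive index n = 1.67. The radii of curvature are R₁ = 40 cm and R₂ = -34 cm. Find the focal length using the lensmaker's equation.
1/f = (n − 1)(1/R₁ − 1/R₂) → f = 27.43 cm (converging lens)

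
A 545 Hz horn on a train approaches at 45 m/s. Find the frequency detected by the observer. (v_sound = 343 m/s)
f_obs = f·v/(v − v_s) = 627.3 Hz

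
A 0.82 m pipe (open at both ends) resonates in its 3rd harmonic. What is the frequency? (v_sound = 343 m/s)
fₙ = nv/(2L) = 627.4 Hz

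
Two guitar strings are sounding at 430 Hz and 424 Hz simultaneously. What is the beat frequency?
6 Hz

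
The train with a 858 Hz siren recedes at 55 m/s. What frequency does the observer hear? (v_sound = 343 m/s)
f_obs = f·v/(v + v_s) = 739.4 Hz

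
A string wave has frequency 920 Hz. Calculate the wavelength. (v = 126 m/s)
λ = v/f = 0.137 m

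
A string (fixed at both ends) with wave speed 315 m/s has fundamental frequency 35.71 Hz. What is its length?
L = v/(2f₁) = 4.411 m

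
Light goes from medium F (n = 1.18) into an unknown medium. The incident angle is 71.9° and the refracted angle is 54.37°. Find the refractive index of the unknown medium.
n₂ = n₁·sin θ₁ / sin θ₂ = 1.38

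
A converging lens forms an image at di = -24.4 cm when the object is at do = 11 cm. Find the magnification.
M = −di/do = 2.218 (upright image)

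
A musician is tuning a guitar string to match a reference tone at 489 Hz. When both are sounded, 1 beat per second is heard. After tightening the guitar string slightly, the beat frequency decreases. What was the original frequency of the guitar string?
488 Hz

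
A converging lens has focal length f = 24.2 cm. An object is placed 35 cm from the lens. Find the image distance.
1/di = 1/f − 1/do → di = 78.43 cm (real image)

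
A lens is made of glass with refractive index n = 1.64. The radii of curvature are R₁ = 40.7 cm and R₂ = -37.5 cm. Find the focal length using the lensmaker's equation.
1/f = (n − 1)(1/R₁ − 1/R₂) → f = 30.5 cm (converging lens)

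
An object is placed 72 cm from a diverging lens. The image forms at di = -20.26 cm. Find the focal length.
1/f = 1/do + 1/di → f = -28.19 cm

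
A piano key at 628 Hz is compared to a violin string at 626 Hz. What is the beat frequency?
2 Hz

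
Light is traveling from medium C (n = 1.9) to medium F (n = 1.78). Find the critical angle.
θc = arcsin(n₂/n₁) = 69.53°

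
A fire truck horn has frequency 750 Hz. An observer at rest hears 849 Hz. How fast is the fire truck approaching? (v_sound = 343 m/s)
v_s = v·(1 − f/f_obs) = 40 m/s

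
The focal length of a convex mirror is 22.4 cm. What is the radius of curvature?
R = 2|f| = 44.8 cm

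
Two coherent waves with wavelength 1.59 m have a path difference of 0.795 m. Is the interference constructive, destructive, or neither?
destructive — path difference = 0.5λ, an odd multiple of λ/2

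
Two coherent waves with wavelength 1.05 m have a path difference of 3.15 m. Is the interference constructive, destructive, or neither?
constructive — path difference = 3λ, a whole number of wavelengths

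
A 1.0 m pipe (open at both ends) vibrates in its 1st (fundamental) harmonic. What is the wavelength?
λₙ = 2L/n = 2 m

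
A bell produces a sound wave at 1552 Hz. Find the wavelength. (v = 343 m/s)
λ = v/f = 0.221 m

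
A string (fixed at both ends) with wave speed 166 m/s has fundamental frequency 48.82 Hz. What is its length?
L = v/(2f₁) = 1.7 m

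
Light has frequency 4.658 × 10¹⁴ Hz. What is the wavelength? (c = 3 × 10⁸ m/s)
λ = c/f = 644.1 nm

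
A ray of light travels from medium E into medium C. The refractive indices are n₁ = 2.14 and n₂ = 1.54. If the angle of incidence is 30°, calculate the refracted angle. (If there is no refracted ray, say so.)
sin θ₂ = (n₁/n₂)·sin θ₁ = 0.6948 → θ₂ = 44.01°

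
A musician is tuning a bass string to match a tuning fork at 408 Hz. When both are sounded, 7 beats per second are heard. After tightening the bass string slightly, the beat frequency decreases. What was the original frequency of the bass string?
401 Hz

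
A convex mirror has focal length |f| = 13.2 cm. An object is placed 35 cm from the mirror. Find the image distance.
f = −13.2 cm (convex); 1/di = 1/f − 1/do → di = -9.585 cm (virtual image, behind mirror)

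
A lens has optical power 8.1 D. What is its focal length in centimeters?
f = 1/P = 12.35 cm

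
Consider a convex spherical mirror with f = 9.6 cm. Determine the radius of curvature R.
R = 2|f| = 19.2 cm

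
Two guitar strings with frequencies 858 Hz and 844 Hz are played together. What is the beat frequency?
14 Hz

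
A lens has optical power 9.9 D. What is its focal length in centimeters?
f = 1/P = 10.1 cm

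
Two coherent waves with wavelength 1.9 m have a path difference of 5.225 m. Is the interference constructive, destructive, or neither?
neither (partial) — path difference = 2.75λ, neither a whole number of wavelengths nor an odd multiple of λ/2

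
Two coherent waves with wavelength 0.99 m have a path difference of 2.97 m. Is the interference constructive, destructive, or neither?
constructive — path difference = 3λ, a whole number of wavelengths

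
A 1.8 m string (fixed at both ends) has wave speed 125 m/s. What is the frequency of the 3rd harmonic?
fₙ = nv/(2L) = 104.2 Hz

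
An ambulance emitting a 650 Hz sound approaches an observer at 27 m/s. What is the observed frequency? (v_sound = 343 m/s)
f_obs = f·v/(v − v_s) = 705.5 Hz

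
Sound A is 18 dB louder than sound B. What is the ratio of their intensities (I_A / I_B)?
I_A/I_B = 10^(Δβ/10) = 63.1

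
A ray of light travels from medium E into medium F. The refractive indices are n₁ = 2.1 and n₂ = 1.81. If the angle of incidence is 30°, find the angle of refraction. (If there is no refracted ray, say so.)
sin θ₂ = (n₁/n₂)·sin θ₁ = 0.5801 → θ₂ = 35.46°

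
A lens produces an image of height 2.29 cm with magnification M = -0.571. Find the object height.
ho = |hi|/|M| = 4.011 cm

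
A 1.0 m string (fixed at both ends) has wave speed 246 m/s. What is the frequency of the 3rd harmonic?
fₙ = nv/(2L) = 369 Hz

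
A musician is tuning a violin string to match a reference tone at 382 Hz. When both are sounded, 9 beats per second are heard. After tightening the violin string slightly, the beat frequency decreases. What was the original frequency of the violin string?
373 Hz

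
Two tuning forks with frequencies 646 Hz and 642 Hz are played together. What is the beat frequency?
4 Hz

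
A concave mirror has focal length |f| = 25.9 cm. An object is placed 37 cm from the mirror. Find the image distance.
f = +25.9 cm (concave); 1/di = 1/f − 1/do → di = 86.33 cm (real image, in front of mirror)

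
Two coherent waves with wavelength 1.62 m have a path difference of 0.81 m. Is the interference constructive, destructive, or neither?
destructive — path difference = 0.5λ, an odd multiple of λ/2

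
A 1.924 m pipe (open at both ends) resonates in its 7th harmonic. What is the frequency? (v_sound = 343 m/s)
fₙ = nv/(2L) = 624 Hz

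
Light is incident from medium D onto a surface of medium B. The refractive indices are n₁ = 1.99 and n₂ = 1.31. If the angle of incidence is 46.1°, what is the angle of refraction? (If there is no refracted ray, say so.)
sin θ₂ = (n₁/n₂)·sin θ₁ = 1.095 > 1, so there is no refracted ray — the light undergoes total internal reflection.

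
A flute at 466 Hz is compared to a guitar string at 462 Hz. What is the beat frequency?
4 Hz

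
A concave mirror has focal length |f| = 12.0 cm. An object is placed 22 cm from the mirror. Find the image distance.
f = +12.0 cm (concave); 1/di = 1/f − 1/do → di = 26.4 cm (real image, in front of mirror)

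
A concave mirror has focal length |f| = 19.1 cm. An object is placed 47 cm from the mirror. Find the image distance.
f = +19.1 cm (concave); 1/di = 1/f − 1/do → di = 32.18 cm (real image, in front of mirror)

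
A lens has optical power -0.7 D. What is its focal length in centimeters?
f = 1/P = -142.9 cm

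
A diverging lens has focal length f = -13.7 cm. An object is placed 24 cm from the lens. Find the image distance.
1/di = 1/f − 1/do → di = -8.721 cm (virtual image)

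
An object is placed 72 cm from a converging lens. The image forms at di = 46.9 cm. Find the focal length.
1/f = 1/do + 1/di → f = 28.4 cm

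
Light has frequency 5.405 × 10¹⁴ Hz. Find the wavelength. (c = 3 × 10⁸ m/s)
λ = c/f = 555 nm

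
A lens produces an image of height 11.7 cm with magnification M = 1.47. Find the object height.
ho = |hi|/|M| = 7.959 cm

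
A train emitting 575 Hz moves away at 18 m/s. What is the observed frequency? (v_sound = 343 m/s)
f_obs = f·v/(v + v_s) = 546.3 Hz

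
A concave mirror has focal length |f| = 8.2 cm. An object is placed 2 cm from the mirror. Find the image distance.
f = +8.2 cm (concave); 1/di = 1/f − 1/do → di = -2.645 cm (virtual image, behind mirror)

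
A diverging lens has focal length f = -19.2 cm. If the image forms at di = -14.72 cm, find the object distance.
1/do = 1/f − 1/di → do = 63.09 cm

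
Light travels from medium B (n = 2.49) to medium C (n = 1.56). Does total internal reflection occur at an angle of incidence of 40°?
θc = arcsin(n₂/n₁) = 38.79°; 40° > θc, so yes — total internal reflection.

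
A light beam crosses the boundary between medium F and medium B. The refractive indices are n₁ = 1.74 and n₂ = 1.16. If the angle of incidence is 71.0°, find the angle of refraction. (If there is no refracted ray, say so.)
sin θ₂ = (n₁/n₂)·sin θ₁ = 1.418 > 1, so there is no refracted ray — the light undergoes total internal reflection.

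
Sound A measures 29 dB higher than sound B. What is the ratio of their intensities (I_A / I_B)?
I_A/I_B = 10^(Δβ/10) = 794.3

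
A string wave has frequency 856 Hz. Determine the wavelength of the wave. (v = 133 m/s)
λ = v/f = 0.1554 m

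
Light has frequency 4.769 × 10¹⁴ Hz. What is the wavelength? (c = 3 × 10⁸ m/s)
λ = c/f = 629.1 nm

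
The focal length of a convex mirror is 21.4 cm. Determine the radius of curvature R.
R = 2|f| = 42.8 cm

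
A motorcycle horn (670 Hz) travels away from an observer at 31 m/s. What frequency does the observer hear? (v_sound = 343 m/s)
f_obs = f·v/(v + v_s) = 614.5 Hz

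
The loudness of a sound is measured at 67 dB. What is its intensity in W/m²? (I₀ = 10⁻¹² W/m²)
I = I₀·10^(β/10) = 5.01 × 10⁻⁶ W/m²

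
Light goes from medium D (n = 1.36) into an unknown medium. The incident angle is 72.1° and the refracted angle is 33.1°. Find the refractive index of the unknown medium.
n₂ = n₁·sin θ₁ / sin θ₂ = 2.37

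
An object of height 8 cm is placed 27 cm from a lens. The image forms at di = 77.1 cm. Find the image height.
hi = (-di/do) × ho = -22.84 cm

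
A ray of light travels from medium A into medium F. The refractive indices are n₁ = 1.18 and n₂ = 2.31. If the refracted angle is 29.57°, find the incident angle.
sin θ₁ = (n₂/n₁)·sin θ₂ → θ₁ = 75.03°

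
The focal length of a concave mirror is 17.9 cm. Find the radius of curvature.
R = 2|f| = 35.8 cm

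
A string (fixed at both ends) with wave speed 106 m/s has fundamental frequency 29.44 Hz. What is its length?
L = v/(2f₁) = 1.8 m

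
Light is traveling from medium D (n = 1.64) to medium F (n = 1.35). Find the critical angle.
θc = arcsin(n₂/n₁) = 55.4°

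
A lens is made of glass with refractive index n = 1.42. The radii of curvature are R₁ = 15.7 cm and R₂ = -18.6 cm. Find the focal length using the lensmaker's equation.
1/f = (n − 1)(1/R₁ − 1/R₂) → f = 20.27 cm (converging lens)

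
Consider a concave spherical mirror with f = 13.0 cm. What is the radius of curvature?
R = 2|f| = 26 cm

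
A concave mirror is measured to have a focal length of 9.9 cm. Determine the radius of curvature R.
R = 2|f| = 19.8 cm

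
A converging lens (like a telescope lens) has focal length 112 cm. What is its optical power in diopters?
P = 1/f = 0.8929 D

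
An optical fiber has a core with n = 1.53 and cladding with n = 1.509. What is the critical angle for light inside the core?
θc = arcsin(n_cladding/n_core) = 80.5°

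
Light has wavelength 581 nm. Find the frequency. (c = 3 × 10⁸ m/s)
f = c/λ = 5.164 × 10¹⁴ Hz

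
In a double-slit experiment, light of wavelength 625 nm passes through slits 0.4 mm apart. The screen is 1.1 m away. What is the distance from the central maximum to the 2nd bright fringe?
y = mλL/d = 3.438 mm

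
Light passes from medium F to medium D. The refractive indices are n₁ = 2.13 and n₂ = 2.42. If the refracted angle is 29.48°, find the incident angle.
sin θ₁ = (n₂/n₁)·sin θ₂ → θ₁ = 34°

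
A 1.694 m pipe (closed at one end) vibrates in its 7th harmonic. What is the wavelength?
λₙ = 4L/n = 0.968 m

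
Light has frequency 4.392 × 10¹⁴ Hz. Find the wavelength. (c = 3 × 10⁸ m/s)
λ = c/f = 683.1 nm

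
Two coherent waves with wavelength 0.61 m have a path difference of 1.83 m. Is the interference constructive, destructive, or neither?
constructive — path difference = 3λ, a whole number of wavelengths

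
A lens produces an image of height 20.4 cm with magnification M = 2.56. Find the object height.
ho = |hi|/|M| = 7.969 cm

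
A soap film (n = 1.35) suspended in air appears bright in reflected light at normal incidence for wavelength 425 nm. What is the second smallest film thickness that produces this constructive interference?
2nt = (m − ½)λ with m = 2 → t = (m − ½)λ/(2n) = 236.1 nm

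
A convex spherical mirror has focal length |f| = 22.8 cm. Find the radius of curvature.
R = 2|f| = 45.6 cm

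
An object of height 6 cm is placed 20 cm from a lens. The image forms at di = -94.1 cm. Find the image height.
hi = (-di/do) × ho = 28.23 cm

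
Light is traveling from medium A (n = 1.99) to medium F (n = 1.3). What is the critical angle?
θc = arcsin(n₂/n₁) = 40.79°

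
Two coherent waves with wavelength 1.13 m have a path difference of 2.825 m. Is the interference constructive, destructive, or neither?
destructive — path difference = 2.5λ, an odd multiple of λ/2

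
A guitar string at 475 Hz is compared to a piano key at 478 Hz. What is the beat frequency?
3 Hz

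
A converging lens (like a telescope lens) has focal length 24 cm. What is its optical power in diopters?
P = 1/f = 4.167 D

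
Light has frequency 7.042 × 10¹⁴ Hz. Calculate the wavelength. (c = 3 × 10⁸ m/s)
λ = c/f = 426 nm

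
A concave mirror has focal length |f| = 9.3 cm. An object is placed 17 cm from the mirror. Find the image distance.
f = +9.3 cm (concave); 1/di = 1/f − 1/do → di = 20.53 cm (real image, in front of mirror)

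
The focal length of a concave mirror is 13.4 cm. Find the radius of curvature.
R = 2|f| = 26.8 cm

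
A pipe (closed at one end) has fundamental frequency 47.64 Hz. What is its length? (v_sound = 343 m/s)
L = v/(4f₁) = 1.8 m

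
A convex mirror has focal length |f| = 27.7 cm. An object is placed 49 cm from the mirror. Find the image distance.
f = −27.7 cm (convex); 1/di = 1/f − 1/do → di = -17.7 cm (virtual image, behind mirror)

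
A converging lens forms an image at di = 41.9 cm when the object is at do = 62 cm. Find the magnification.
M = −di/do = -0.6758 (inverted image)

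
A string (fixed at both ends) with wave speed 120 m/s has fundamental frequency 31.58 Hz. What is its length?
L = v/(2f₁) = 1.9 m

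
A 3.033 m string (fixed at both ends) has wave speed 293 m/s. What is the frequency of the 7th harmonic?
fₙ = nv/(2L) = 338.1 Hz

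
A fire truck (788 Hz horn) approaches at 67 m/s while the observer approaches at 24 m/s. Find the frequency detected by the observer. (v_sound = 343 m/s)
f_obs = f·(v + v_o)/(v − v_s) = 1048 Hz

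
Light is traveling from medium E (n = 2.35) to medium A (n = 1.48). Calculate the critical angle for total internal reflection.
θc = arcsin(n₂/n₁) = 39.03°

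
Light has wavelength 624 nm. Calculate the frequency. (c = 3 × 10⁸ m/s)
f = c/λ = 4.808 × 10¹⁴ Hz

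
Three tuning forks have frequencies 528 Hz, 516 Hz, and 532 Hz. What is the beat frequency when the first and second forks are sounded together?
12 Hz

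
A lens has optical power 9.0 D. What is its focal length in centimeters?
f = 1/P = 11.11 cm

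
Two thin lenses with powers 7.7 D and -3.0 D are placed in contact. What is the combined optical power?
P_total = P₁ + P₂ = 4.7 D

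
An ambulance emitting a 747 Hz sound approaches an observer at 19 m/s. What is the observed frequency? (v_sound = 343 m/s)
f_obs = f·v/(v − v_s) = 790.8 Hz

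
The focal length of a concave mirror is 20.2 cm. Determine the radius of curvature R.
R = 2|f| = 40.4 cm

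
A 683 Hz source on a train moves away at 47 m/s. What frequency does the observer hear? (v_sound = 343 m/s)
f_obs = f·v/(v + v_s) = 600.7 Hz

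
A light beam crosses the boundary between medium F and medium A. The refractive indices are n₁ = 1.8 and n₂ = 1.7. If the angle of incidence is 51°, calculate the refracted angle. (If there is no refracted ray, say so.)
sin θ₂ = (n₁/n₂)·sin θ₁ = 0.8229 → θ₂ = 55.37°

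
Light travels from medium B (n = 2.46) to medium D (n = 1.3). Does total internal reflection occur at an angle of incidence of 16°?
θc = arcsin(n₂/n₁) = 31.9°; 16° < θc, so no — the ray refracts.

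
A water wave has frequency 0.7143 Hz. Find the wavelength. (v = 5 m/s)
λ = v/f = 7 m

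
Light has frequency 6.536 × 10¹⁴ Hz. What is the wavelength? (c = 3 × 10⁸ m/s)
λ = c/f = 459 nm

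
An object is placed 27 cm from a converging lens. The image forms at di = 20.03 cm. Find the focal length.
1/f = 1/do + 1/di → f = 11.5 cm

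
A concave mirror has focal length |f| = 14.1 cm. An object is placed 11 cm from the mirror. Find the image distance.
f = +14.1 cm (concave); 1/di = 1/f − 1/do → di = -50.03 cm (virtual image, behind mirror)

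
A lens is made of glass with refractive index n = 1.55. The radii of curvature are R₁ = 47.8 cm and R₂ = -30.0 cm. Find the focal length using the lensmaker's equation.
1/f = (n − 1)(1/R₁ − 1/R₂) → f = 33.51 cm (converging lens)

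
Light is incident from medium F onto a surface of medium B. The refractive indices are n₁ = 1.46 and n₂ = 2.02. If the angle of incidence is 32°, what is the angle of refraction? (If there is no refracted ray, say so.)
sin θ₂ = (n₁/n₂)·sin θ₁ = 0.383 → θ₂ = 22.52°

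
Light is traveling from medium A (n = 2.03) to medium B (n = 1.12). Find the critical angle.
θc = arcsin(n₂/n₁) = 33.49°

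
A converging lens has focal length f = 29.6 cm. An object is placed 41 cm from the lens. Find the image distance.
1/di = 1/f − 1/do → di = 106.5 cm (real image)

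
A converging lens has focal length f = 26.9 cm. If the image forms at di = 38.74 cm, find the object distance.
1/do = 1/f − 1/di → do = 88.02 cm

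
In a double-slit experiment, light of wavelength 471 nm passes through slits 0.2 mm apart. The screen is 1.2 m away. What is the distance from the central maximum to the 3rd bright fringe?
y = mλL/d = 8.478 mm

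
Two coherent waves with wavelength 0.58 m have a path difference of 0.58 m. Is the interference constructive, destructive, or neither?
constructive — path difference = 1λ, a whole number of wavelengths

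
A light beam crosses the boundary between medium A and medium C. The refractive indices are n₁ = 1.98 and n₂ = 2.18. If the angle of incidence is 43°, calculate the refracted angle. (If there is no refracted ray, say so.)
sin θ₂ = (n₁/n₂)·sin θ₁ = 0.6194 → θ₂ = 38.27°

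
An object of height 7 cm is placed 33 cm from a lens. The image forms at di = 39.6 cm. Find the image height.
hi = (-di/do) × ho = -8.4 cm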